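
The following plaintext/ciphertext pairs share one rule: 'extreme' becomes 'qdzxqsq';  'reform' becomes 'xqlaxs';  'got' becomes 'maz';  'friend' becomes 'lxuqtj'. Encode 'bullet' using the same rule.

The shift depends on letter class: consonant x→d is +6, but vowel e→q is +12. The rule splits by letter class: vowels +12, consonants +6.
On bullet: b(cons)+6=h, u(vowel)+12=g, l(cons)+6=r, l(cons)+6=r, e(vowel)+12=q, t(cons)+6=z.

hgrrqz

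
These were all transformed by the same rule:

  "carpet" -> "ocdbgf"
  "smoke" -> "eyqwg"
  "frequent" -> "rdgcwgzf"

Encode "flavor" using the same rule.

The shift depends on letter class: consonant c→o is +12, but vowel a→c is +2. The rule splits by letter class: vowels +2, consonants +12.
On flavor: f(cons)+12=r, l(cons)+12=x, a(vowel)+2=c, v(cons)+12=h, o(vowel)+2=q, r(cons)+12=d.

rxchqd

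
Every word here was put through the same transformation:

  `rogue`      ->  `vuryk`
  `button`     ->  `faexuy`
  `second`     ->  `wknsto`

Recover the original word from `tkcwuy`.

person

A repeating key of period 3 is used — shifts +4, +6, +11 over and over.
Undoing it on tkcwuy: t−4=p, k−6=e, c−11=r, w−4=s, u−6=o, y−11=n.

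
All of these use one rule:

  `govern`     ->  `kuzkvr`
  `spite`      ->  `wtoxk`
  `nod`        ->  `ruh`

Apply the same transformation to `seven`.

wkzkr

The shift depends on letter class: consonant g→k is +4, but vowel o→u is +6. Vowels shift forward by 6 and consonants shift forward by 4.
On seven: s(cons)+4=w, e(vowel)+6=k, v(cons)+4=z, e(vowel)+6=k, n(cons)+4=r.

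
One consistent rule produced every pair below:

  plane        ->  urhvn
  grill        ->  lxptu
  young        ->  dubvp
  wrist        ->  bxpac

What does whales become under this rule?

bnhtnc

In plane: p→u is +5, l→r is +6, a→h is +7, n→v is +8 — the shift increases by 1 each position. Letter i (0-indexed) is shifted by i+5, so successive shifts are 5, 6, 7, ….
For whales: w+5=b, h+6=n, a+7=h, l+8=t, e+9=n, s+10=c.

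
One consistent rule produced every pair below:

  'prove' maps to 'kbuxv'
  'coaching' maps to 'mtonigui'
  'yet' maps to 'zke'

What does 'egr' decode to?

The output letters match the input read backwards, each shifted +6: prove reversed is evorp. Read the word backwards and shift each letter +6.
Reversing it on egr: shift back: e−6=y, g−6=a, r−6=l → yal; then reverse → lay.

lay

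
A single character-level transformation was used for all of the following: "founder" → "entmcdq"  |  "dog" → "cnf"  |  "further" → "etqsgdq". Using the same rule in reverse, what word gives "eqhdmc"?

friend

Every letter moves 25 places later in the alphabet, wrapping around z→a.
Reversing it on eqhdmc: e−25=f, q−25=r, h−25=i, d−25=e, m−25=n, c−25=d.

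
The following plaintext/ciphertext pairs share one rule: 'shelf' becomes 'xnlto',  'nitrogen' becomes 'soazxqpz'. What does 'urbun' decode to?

plume

Letter i (0-indexed) is shifted by i+5, so successive shifts are 5, 6, 7, ….
Reversing it on urbun: u−5=p, r−6=l, b−7=u, u−8=m, n−9=e.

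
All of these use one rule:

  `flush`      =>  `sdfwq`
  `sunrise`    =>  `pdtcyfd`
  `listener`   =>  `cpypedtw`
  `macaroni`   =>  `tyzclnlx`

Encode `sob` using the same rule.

mzd

The output letters match the input read backwards, each shifted +11: flush reversed is hsulf. Read the word backwards and shift each letter +11.
For sob: reverse → bos; then shift: b+11=m, o+11=z, s+11=d.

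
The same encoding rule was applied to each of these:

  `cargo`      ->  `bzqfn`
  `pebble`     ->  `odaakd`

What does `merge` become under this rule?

ldqfd

Compare letters: c→b is +25, a→z is +25, r→q is +25 — a constant shift. Each letter is shifted forward by 25 in the alphabet (a Caesar shift of +25).
Applying it to merge: m+25=l, e+25=d, r+25=q, g+25=f, e+25=d.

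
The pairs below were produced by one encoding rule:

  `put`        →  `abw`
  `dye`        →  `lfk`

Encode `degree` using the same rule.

llynlk

The output letters match the input read backwards, each shifted +7: put reversed is tup. Two steps: reverse the string, then apply a Caesar shift of +7.
Applying it to degree: reverse → eerged; then shift: e+7=l, e+7=l, r+7=y, g+7=n, e+7=l, d+7=k.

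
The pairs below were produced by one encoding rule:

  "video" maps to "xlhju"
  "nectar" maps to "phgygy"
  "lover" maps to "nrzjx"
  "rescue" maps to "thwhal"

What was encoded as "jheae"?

In video: v→x is +2, i→l is +3, d→h is +4, e→j is +5 — the shift increases by 1 each position. Letter i (0-indexed) is shifted by i+2, so successive shifts are 2, 3, 4, ….
Decoding jheae: j−2=h, h−3=e, e−4=a, a−5=v, e−6=y.

heavy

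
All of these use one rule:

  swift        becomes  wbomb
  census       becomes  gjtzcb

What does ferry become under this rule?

jjxyg

In swift: s→w is +4, w→b is +5, i→o is +6, f→m is +7 — the shift increases by 1 each position. Each letter shifts forward by (position + 4), i.e. 4, 5, 6, … — the shift grows by one for each successive letter.
On ferry: f+4=j, e+5=j, r+6=x, r+7=y, y+8=g.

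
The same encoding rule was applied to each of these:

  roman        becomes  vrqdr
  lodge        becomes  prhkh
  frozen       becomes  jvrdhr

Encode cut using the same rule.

gxx

The shift depends on letter class: consonant r→v is +4, but vowel o→r is +3. Vowels shift forward by 3 and consonants shift forward by 4.
Applying it to cut: c(cons)+4=g, u(vowel)+3=x, t(cons)+4=x.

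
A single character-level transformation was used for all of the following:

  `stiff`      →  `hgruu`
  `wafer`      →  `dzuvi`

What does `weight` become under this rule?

dvrtsg

Each pair mirrors across the alphabet (s↔h, t↔g, i↔r): positions sum to 25. Each letter is replaced by its mirror in the alphabet: a↔z, b↔y, c↔x, and so on (the Atbash cipher).
Applying it to weight: w↔d, e↔v, i↔r, g↔t, h↔s, t↔g.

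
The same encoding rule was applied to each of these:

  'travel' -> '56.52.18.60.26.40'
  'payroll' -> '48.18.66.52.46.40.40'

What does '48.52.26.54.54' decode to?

press

With a=1..z=26, the number is 2·pos + 16.
Reversing it on 48.52.26.54.54: 48→(48−16)÷2=16=p, 52→(52−16)÷2=18=r, 26→(26−16)÷2=5=e, 54→(54−16)÷2=19=s, 54→(54−16)÷2=19=s.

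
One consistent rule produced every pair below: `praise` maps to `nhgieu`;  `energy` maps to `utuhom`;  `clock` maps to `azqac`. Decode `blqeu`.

p(15)→n(13) and r(17)→h(7) fit y≡23x+6 (mod 26); the inverse of 23 mod 26 is 17. This is an affine cipher: with a=0,…,z=25, each position x becomes (23x+6) mod 26.
Reversing it on blqeu: b(1)→17·(1−6)≡19=t; l(11)→17·(11−6)≡7=h; q(16)→17·(16−6)≡14=o; e(4)→17·(4−6)≡18=s; u(20)→17·(20−6)≡4=e (all mod 26).

those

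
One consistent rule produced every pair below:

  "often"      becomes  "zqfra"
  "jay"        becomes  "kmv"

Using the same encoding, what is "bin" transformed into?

zun

Read the word backwards and shift each letter +12.
On bin: reverse → nib; then shift: n+12=z, i+12=u, b+12=n.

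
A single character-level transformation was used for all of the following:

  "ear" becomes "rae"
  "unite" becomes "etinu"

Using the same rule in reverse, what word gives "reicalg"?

The output letters match the input read backwards: ear reversed is rae. It's just the letters in reverse order.
Decoding reicalg: then reverse → glacier.

glacier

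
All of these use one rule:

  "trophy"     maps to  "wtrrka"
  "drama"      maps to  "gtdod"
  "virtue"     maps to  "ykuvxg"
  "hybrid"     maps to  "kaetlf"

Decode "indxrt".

flavor

Shifts by position in trophy: pos 0: t→w (+3), pos 1: r→t (+2), pos 2: o→r (+3), pos 3: p→r (+2) — repeating every 2. The shifts repeat in a cycle of length 2: positions 0,1,… shift by +3, +2, then the pattern repeats.
Undoing it on indxrt: i−3=f, n−2=l, d−3=a, x−2=v, r−3=o, t−2=r.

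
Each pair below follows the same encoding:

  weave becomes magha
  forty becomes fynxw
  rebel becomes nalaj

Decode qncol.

w(22)→m(12) and e(4)→a(0) fit y≡5x+6 (mod 26); the inverse of 5 mod 26 is 21. This is an affine cipher: with a=0,…,z=25, each position x becomes (5x+6) mod 26.
Reversing it on qncol: q(16)→21·(16−6)≡2=c; n(13)→21·(13−6)≡17=r; c(2)→21·(2−6)≡20=u; o(14)→21·(14−6)≡12=m; l(11)→21·(11−6)≡1=b (all mod 26).

crumb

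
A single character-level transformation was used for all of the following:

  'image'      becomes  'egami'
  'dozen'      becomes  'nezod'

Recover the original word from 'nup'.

The output letters match the input read backwards: image reversed is egami. It's just the letters in reverse order.
Reversing it on nup: then reverse → pun.

pun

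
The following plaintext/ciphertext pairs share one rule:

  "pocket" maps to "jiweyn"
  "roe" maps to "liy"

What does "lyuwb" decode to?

reach

Each letter is shifted forward by 20 in the alphabet (a Caesar shift of +20).
Decoding lyuwb: l−20=r, y−20=e, u−20=a, w−20=c, b−20=h.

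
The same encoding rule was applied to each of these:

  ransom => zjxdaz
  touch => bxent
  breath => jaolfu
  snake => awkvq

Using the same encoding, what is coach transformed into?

kxknt

Each letter shifts forward by (position + 8), i.e. 8, 9, 10, … — the shift grows by one for each successive letter.
For coach: c+8=k, o+9=x, a+10=k, c+11=n, h+12=t.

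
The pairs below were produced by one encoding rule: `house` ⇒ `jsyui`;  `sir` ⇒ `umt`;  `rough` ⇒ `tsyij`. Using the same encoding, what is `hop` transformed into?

The shift depends on letter class: consonant h→j is +2, but vowel o→s is +4. The rule splits by letter class: vowels +4, consonants +2.
Applying it to hop: h(cons)+2=j, o(vowel)+4=s, p(cons)+2=r.

jsr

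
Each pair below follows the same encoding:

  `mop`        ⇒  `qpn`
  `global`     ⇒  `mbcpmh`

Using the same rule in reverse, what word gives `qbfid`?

The output letters match the input read backwards, each shifted +1: mop reversed is pom. Read the word backwards and shift each letter +1.
Reversing it on qbfid: shift back: q−1=p, b−1=a, f−1=e, i−1=h, d−1=c → paehc; then reverse → cheap.

cheap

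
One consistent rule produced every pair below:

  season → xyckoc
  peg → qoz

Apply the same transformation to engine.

oxsqxo

The output letters match the input read backwards, each shifted +10: season reversed is nosaes. Two steps: reverse the string, then apply a Caesar shift of +10.
On engine: reverse → enigne; then shift: e+10=o, n+10=x, i+10=s, g+10=q, n+10=x, e+10=o.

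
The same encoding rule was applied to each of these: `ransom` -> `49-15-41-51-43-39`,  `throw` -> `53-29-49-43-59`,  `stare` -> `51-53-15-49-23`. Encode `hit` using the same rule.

29-31-53

r(#18)→49 and a(#1)→15: differences scale by 2, so n = 2·pos + 13. The formula is n = 2×(alphabet index, a=1) + 13.
On hit: h=8→29, i=9→31, t=20→53.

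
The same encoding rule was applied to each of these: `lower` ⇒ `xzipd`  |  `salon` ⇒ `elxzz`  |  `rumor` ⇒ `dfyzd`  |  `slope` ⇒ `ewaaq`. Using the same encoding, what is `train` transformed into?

fcmtz

A repeating key of period 2 is used — shifts +12, +11 over and over.
On train: t+12=f, r+11=c, a+12=m, i+11=t, n+12=z.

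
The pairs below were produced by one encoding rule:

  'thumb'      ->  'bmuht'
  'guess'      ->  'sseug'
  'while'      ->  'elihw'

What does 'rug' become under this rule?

The output letters match the input read backwards: thumb reversed is bmuht. It's just the letters in reverse order.
On rug: reverse → gur.

gur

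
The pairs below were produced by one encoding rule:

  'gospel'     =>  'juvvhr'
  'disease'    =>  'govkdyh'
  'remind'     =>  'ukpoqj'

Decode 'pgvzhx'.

Shifts by position in gospel: pos 0: g→j (+3), pos 1: o→u (+6), pos 2: s→v (+3), pos 3: p→v (+6) — repeating every 2. It's a Vigenère-style cipher with numeric key [3,6]: position i shifts by key[i mod 2].
Decoding pgvzhx: p−3=m, g−6=a, v−3=s, z−6=t, h−3=e, x−6=r.

master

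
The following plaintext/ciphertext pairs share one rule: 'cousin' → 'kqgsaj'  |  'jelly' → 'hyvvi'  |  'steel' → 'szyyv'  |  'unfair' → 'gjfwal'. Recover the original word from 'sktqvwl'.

c(2)→k(10) and o(14)→q(16) fit y≡7x+22 (mod 26); the inverse of 7 mod 26 is 15. This is an affine cipher: with a=0,…,z=25, each position x becomes (7x+22) mod 26.
Decoding sktqvwl: s(18)→15·(18−22)≡18=s; k(10)→15·(10−22)≡2=c; t(19)→15·(19−22)≡7=h; q(16)→15·(16−22)≡14=o; v(21)→15·(21−22)≡11=l; w(22)→15·(22−22)≡0=a; l(11)→15·(11−22)≡17=r (all mod 26).

scholar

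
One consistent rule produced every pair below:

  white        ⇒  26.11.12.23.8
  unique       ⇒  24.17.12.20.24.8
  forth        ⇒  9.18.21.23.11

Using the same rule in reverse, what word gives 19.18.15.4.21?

polar

w is letter #23 and maps to 26: an offset of 3. Letters become their 1-based position plus 3 (so a→4, b→5, …).
Reversing it on 19.18.15.4.21: 19→(19−3)÷1=16=p, 18→(18−3)÷1=15=o, 15→(15−3)÷1=12=l, 4→(4−3)÷1=1=a, 21→(21−3)÷1=18=r.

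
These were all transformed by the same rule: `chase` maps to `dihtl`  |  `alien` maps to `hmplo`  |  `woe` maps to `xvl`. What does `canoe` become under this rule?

Vowels shift forward by 7 and consonants shift forward by 1.
On canoe: c(cons)+1=d, a(vowel)+7=h, n(cons)+1=o, o(vowel)+7=v, e(vowel)+7=l.

dhovl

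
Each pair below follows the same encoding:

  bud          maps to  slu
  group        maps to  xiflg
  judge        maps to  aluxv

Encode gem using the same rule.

xvd

Each letter is shifted forward by 17 in the alphabet (a Caesar shift of +17).
On gem: g+17=x, e+17=v, m+17=d.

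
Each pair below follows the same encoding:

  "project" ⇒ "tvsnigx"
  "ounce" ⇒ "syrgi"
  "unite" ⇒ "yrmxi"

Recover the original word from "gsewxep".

Compare letters: p→t is +4, r→v is +4, o→s is +4 — a constant shift. Every letter moves 4 places later in the alphabet, wrapping around z→a.
Undoing it on gsewxep: g−4=c, s−4=o, e−4=a, w−4=s, x−4=t, e−4=a, p−4=l.

coastal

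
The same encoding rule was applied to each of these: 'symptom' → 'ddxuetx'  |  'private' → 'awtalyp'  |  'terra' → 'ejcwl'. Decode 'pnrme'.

Shifts by position in symptom: pos 0: s→d (+11), pos 1: y→d (+5), pos 2: m→x (+11), pos 3: p→u (+5) — repeating every 2. A repeating key of period 2 is used — shifts +11, +5 over and over.
Reversing it on pnrme: p−11=e, n−5=i, r−11=g, m−5=h, e−11=t.

eight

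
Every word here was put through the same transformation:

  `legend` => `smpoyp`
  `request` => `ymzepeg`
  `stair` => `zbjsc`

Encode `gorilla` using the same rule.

nwaswxn

The shift increases by 1 at each position, starting from +7: 7, 8, 9, ….
Applying it to gorilla: g+7=n, o+8=w, r+9=a, i+10=s, l+11=w, l+12=x, a+13=n.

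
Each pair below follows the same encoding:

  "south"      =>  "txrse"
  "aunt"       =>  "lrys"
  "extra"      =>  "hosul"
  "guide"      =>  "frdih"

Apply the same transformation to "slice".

s(18)→t(19) and o(14)→x(23) fit y≡25x+11 (mod 26); the inverse of 25 mod 26 is 25. Treating letters as 0–25, the rule is x ↦ 25x + 11 (mod 26).
Applying it to slice: s(18)→25·18+11≡19=t; l(11)→25·11+11≡0=a; i(8)→25·8+11≡3=d; c(2)→25·2+11≡9=j; e(4)→25·4+11≡7=h (all mod 26).

tadjh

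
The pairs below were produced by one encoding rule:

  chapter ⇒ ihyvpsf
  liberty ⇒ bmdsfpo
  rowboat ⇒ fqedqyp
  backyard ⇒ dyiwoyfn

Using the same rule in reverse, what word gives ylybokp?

c(2)→i(8) and h(7)→h(7) fit y≡5x+24 (mod 26); the inverse of 5 mod 26 is 21. Treating letters as 0–25, the rule is x ↦ 5x + 24 (mod 26).
Undoing it on ylybokp: y(24)→21·(24−24)≡0=a; l(11)→21·(11−24)≡13=n; y(24)→21·(24−24)≡0=a; b(1)→21·(1−24)≡11=l; o(14)→21·(14−24)≡24=y; k(10)→21·(10−24)≡18=s; p(15)→21·(15−24)≡19=t (all mod 26).

analyst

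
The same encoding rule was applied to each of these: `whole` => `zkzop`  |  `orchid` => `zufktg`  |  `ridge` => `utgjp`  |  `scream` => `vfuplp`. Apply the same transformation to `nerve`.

The shift depends on letter class: consonant w→z is +3, but vowel o→z is +11. Vowels shift forward by 11 and consonants shift forward by 3.
On nerve: n(cons)+3=q, e(vowel)+11=p, r(cons)+3=u, v(cons)+3=y, e(vowel)+11=p.

qpuyp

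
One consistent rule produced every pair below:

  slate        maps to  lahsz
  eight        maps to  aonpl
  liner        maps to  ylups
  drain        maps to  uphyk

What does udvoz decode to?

The output letters match the input read backwards, each shifted +7: slate reversed is etals. The word is reversed, then every letter is shifted forward by 7.
Decoding udvoz: shift back: u−7=n, d−7=w, v−7=o, o−7=h, z−7=s → nwohs; then reverse → shown.

shown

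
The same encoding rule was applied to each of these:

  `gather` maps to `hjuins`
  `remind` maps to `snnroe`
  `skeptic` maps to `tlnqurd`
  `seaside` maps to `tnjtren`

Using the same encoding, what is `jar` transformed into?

kjs

Two shifts are in play — +9 for a/e/i/o/u, +1 for every other letter.
On jar: j(cons)+1=k, a(vowel)+9=j, r(cons)+1=s.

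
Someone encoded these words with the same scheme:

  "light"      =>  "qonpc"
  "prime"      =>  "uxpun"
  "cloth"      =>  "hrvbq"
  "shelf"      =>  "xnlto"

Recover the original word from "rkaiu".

metal

In light: l→q is +5, i→o is +6, g→n is +7, h→p is +8 — the shift increases by 1 each position. Each letter shifts forward by (position + 5), i.e. 5, 6, 7, … — the shift grows by one for each successive letter.
Undoing it on rkaiu: r−5=m, k−6=e, a−7=t, i−8=a, u−9=l.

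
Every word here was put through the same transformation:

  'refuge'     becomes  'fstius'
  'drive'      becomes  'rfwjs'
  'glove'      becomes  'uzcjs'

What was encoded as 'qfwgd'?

crisp

Compare letters: r→f is +14, e→s is +14, f→t is +14 — a constant shift. Each letter is shifted forward by 14 in the alphabet (a Caesar shift of +14).
Decoding qfwgd: q−14=c, f−14=r, w−14=i, g−14=s, d−14=p.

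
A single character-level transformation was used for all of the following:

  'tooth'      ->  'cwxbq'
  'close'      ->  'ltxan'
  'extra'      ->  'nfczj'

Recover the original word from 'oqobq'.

fifth

Shifts by position in tooth: pos 0: t→c (+9), pos 1: o→w (+8), pos 2: o→x (+9), pos 3: t→b (+8) — repeating every 2. The shifts repeat in a cycle of length 2: positions 0,1,… shift by +9, +8, then the pattern repeats.
Undoing it on oqobq: o−9=f, q−8=i, o−9=f, b−8=t, q−9=h.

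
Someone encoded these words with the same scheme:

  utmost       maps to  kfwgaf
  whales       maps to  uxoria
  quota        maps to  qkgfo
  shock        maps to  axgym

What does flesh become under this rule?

nriax

u(20)→k(10) and t(19)→f(5) fit y≡5x+14 (mod 26); the inverse of 5 mod 26 is 21. This is an affine cipher: with a=0,…,z=25, each position x becomes (5x+14) mod 26.
Applying it to flesh: f(5)→5·5+14≡13=n; l(11)→5·11+14≡17=r; e(4)→5·4+14≡8=i; s(18)→5·18+14≡0=a; h(7)→5·7+14≡23=x (all mod 26).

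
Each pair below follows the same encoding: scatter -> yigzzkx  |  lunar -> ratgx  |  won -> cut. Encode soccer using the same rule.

Compare letters: s→y is +6, c→i is +6, a→g is +6 — a constant shift. This is a Caesar cipher with shift 6.
Applying it to soccer: s+6=y, o+6=u, c+6=i, c+6=i, e+6=k, r+6=x.

yuiikx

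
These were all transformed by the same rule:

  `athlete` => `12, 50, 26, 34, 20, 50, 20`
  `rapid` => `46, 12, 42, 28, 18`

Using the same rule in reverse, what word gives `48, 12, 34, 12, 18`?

a(#1)→12 and t(#20)→50: differences scale by 2, so n = 2·pos + 10. The formula is n = 2×(alphabet index, a=1) + 10.
Undoing it on 48, 12, 34, 12, 18: 48→(48−10)÷2=19=s, 12→(12−10)÷2=1=a, 34→(34−10)÷2=12=l, 12→(12−10)÷2=1=a, 18→(18−10)÷2=4=d.

salad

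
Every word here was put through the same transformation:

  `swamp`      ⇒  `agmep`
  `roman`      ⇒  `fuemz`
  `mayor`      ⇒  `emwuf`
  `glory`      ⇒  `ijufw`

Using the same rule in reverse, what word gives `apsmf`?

spear

Treating letters as 0–25, the rule is x ↦ 21x + 12 (mod 26).
Decoding apsmf: a(0)→5·(0−12)≡18=s; p(15)→5·(15−12)≡15=p; s(18)→5·(18−12)≡4=e; m(12)→5·(12−12)≡0=a; f(5)→5·(5−12)≡17=r (all mod 26).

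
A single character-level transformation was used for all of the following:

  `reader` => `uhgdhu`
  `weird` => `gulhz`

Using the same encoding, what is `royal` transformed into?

The output letters match the input read backwards, each shifted +3: reader reversed is redaer. Read the word backwards and shift each letter +3.
Applying it to royal: reverse → layor; then shift: l+3=o, a+3=d, y+3=b, o+3=r, r+3=u.

odbru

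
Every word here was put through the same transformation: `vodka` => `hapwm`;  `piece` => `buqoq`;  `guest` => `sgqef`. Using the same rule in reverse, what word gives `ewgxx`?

skull

Compare letters: v→h is +12, o→a is +12, d→p is +12 — a constant shift. It's a constant shift of +12 (ROT12).
Undoing it on ewgxx: e−12=s, w−12=k, g−12=u, x−12=l, x−12=l.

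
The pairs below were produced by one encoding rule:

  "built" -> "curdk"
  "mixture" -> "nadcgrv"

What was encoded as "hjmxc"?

today

The output letters match the input read backwards, each shifted +9: built reversed is tliub. The word is reversed, then every letter is shifted forward by 9.
Undoing it on hjmxc: shift back: h−9=y, j−9=a, m−9=d, x−9=o, c−9=t → yadot; then reverse → today.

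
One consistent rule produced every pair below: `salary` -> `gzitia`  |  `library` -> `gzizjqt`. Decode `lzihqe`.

The output letters match the input read backwards, each shifted +8: salary reversed is yralas. The word is reversed, then every letter is shifted forward by 8.
Reversing it on lzihqe: shift back: l−8=d, z−8=r, i−8=a, h−8=z, q−8=i, e−8=w → draziw; then reverse → wizard.

wizard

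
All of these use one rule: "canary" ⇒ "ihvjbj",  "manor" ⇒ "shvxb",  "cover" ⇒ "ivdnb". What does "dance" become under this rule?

jhvlo

In canary: c→i is +6, a→h is +7, n→v is +8, a→j is +9 — the shift increases by 1 each position. The shift increases by 1 at each position, starting from +6: 6, 7, 8, ….
For dance: d+6=j, a+7=h, n+8=v, c+9=l, e+10=o.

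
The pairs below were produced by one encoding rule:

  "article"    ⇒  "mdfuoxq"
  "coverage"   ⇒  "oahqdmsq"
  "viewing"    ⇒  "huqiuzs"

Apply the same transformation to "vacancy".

It's a constant shift of +12 (ROT12).
On vacancy: v+12=h, a+12=m, c+12=o, a+12=m, n+12=z, c+12=o, y+12=k.

hmomzok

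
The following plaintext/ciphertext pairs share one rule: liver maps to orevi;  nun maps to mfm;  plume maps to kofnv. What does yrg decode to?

Each pair mirrors across the alphabet (l↔o, i↔r, v↔e): positions sum to 25. Each letter is replaced by its mirror in the alphabet: a↔z, b↔y, c↔x, and so on (the Atbash cipher).
Decoding yrg: y↔b, r↔i, g↔t.

bit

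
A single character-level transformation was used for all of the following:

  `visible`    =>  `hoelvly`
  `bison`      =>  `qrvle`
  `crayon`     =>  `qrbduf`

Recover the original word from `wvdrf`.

The output letters match the input read backwards, each shifted +3: visible reversed is elbisiv. Read the word backwards and shift each letter +3.
Reversing it on wvdrf: shift back: w−3=t, v−3=s, d−3=a, r−3=o, f−3=c → tsaoc; then reverse → coast.

coast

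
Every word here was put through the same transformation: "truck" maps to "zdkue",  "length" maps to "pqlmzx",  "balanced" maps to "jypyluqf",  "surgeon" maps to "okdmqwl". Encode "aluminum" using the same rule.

ypkailka

t(19)→z(25) and r(17)→d(3) fit y≡11x+24 (mod 26); the inverse of 11 mod 26 is 19. Each letter's alphabet position (a=0..z=25) is mapped through 11·x+24 mod 26 — an affine cipher.
For aluminum: a(0)→11·0+24≡24=y; l(11)→11·11+24≡15=p; u(20)→11·20+24≡10=k; m(12)→11·12+24≡0=a; i(8)→11·8+24≡8=i; n(13)→11·13+24≡11=l; u(20)→11·20+24≡10=k; m(12)→11·12+24≡0=a (all mod 26).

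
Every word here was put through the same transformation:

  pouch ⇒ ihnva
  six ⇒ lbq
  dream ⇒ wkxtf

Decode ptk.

war

Compare letters: p→i is +19, o→h is +19, u→n is +19 — a constant shift. Each letter is shifted forward by 19 in the alphabet (a Caesar shift of +19).
Decoding ptk: p−19=w, t−19=a, k−19=r.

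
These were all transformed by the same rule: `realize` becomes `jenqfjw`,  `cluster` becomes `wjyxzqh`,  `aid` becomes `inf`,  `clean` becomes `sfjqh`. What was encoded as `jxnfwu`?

praise

The output letters match the input read backwards, each shifted +5: realize reversed is ezilaer. Two steps: reverse the string, then apply a Caesar shift of +5.
Reversing it on jxnfwu: shift back: j−5=e, x−5=s, n−5=i, f−5=a, w−5=r, u−5=p → esiarp; then reverse → praise.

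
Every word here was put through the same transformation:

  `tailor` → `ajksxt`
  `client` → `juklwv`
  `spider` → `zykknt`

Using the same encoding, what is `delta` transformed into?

Shifts by position in tailor: pos 0: t→a (+7), pos 1: a→j (+9), pos 2: i→k (+2), pos 3: l→s (+7), pos 4: o→x (+9), pos 5: r→t (+2) — repeating every 3. It's a Vigenère-style cipher with numeric key [7,9,2]: position i shifts by key[i mod 3].
Applying it to delta: d+7=k, e+9=n, l+2=n, t+7=a, a+9=j.

knnaj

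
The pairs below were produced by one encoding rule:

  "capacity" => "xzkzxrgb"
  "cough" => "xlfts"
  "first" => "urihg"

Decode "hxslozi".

Each pair mirrors across the alphabet (c↔x, a↔z, p↔k): positions sum to 25. Letters are reflected about the middle of the alphabet (position → 25−position): Atbash.
Decoding hxslozi: h↔s, x↔c, s↔h, l↔o, o↔l, z↔a, i↔r.

scholar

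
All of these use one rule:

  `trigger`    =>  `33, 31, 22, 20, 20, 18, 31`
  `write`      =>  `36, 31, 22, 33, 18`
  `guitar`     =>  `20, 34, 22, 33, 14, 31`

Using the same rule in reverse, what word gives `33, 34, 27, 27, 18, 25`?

tunnel

t is letter #20 and maps to 33: an offset of 13. Each letter is replaced by its alphabet position (a=1..z=26) + 13.
Undoing it on 33, 34, 27, 27, 18, 25: 33→(33−13)÷1=20=t, 34→(34−13)÷1=21=u, 27→(27−13)÷1=14=n, 27→(27−13)÷1=14=n, 18→(18−13)÷1=5=e, 25→(25−13)÷1=12=l.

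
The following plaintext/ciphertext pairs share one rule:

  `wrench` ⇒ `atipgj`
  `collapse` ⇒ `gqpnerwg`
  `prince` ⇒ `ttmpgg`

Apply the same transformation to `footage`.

Shifts by position in wrench: pos 0: w→a (+4), pos 1: r→t (+2), pos 2: e→i (+4), pos 3: n→p (+2) — repeating every 2. A repeating key of period 2 is used — shifts +4, +2 over and over.
On footage: f+4=j, o+2=q, o+4=s, t+2=v, a+4=e, g+2=i, e+4=i.

jqsveii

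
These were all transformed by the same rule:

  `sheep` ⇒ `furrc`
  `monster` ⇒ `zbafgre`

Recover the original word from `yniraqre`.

Compare letters: s→f is +13, h→u is +13, e→r is +13 — a constant shift. Each letter is shifted forward by 13 in the alphabet (a Caesar shift of +13).
Reversing it on yniraqre: y−13=l, n−13=a, i−13=v, r−13=e, a−13=n, q−13=d, r−13=e, e−13=r.

lavender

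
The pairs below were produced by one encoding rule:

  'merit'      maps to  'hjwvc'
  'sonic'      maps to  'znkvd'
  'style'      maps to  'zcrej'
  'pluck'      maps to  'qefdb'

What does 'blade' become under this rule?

m(12)→h(7) and e(4)→j(9) fit y≡3x+23 (mod 26); the inverse of 3 mod 26 is 9. Each letter's alphabet position (a=0..z=25) is mapped through 3·x+23 mod 26 — an affine cipher.
For blade: b(1)→3·1+23≡0=a; l(11)→3·11+23≡4=e; a(0)→3·0+23≡23=x; d(3)→3·3+23≡6=g; e(4)→3·4+23≡9=j (all mod 26).

aexgj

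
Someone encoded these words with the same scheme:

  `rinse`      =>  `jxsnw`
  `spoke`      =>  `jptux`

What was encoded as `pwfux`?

The output letters match the input read backwards, each shifted +5: rinse reversed is esnir. Read the word backwards and shift each letter +5.
Reversing it on pwfux: shift back: p−5=k, w−5=r, f−5=a, u−5=p, x−5=s → kraps; then reverse → spark.

spark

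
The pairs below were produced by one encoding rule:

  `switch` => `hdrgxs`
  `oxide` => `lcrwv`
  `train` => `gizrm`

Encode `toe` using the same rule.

Each pair mirrors across the alphabet (s↔h, w↔d, i↔r): positions sum to 25. Each letter is replaced by its mirror in the alphabet: a↔z, b↔y, c↔x, and so on (the Atbash cipher).
On toe: t↔g, o↔l, e↔v.

glv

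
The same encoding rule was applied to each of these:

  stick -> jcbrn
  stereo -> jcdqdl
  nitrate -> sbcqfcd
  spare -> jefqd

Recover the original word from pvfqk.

s(18)→j(9) and t(19)→c(2) fit y≡19x+5 (mod 26); the inverse of 19 mod 26 is 11. Treating letters as 0–25, the rule is x ↦ 19x + 5 (mod 26).
Reversing it on pvfqk: p(15)→11·(15−5)≡6=g; v(21)→11·(21−5)≡20=u; f(5)→11·(5−5)≡0=a; q(16)→11·(16−5)≡17=r; k(10)→11·(10−5)≡3=d (all mod 26).

guard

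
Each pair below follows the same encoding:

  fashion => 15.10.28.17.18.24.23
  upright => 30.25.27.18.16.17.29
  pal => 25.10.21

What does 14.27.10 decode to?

era

f is letter #6 and maps to 15: an offset of 9. Letters become their 1-based position plus 9 (so a→10, b→11, …).
Reversing it on 14.27.10: 14→(14−9)÷1=5=e, 27→(27−9)÷1=18=r, 10→(10−9)÷1=1=a.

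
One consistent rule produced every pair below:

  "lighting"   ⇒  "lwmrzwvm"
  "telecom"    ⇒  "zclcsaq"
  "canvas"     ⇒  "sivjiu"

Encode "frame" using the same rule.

hpiqc

l(11)→l(11) and i(8)→w(22) fit y≡5x+8 (mod 26); the inverse of 5 mod 26 is 21. This is an affine cipher: with a=0,…,z=25, each position x becomes (5x+8) mod 26.
Applying it to frame: f(5)→5·5+8≡7=h; r(17)→5·17+8≡15=p; a(0)→5·0+8≡8=i; m(12)→5·12+8≡16=q; e(4)→5·4+8≡2=c (all mod 26).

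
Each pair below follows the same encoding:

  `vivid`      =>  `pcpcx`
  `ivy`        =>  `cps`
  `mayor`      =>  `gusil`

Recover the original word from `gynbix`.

Compare letters: v→p is +20, i→c is +20, v→p is +20 — a constant shift. Every letter moves 20 places later in the alphabet, wrapping around z→a.
Undoing it on gynbix: g−20=m, y−20=e, n−20=t, b−20=h, i−20=o, x−20=d.

method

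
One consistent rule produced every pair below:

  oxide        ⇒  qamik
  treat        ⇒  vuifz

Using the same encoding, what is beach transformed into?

dhehn

In oxide: o→q is +2, x→a is +3, i→m is +4, d→i is +5 — the shift increases by 1 each position. Letter i (0-indexed) is shifted by i+2, so successive shifts are 2, 3, 4, ….
Applying it to beach: b+2=d, e+3=h, a+4=e, c+5=h, h+6=n.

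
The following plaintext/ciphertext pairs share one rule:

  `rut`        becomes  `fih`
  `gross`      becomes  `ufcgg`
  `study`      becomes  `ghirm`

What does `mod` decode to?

yap

Compare letters: r→f is +14, u→i is +14, t→h is +14 — a constant shift. This is a Caesar cipher with shift 14.
Decoding mod: m−14=y, o−14=a, d−14=p.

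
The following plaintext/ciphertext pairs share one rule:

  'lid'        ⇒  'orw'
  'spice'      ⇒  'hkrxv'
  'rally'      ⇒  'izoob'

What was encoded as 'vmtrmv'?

Each pair mirrors across the alphabet (l↔o, i↔r, d↔w): positions sum to 25. This is the alphabet-reversal cipher (Atbash): a becomes z, b becomes y, etc.
Reversing it on vmtrmv: v↔e, m↔n, t↔g, r↔i, m↔n, v↔e.

engine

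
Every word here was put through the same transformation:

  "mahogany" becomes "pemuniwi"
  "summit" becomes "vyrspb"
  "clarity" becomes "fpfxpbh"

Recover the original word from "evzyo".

brush

In mahogany: m→p is +3, a→e is +4, h→m is +5, o→u is +6 — the shift increases by 1 each position. Letter i (0-indexed) is shifted by i+3, so successive shifts are 3, 4, 5, ….
Undoing it on evzyo: e−3=b, v−4=r, z−5=u, y−6=s, o−7=h.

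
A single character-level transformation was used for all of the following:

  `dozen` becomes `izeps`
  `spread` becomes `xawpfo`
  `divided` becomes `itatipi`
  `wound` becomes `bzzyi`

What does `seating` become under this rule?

Shifts by position in dozen: pos 0: d→i (+5), pos 1: o→z (+11), pos 2: z→e (+5), pos 3: e→p (+11) — repeating every 2. It's a Vigenère-style cipher with numeric key [5,11]: position i shifts by key[i mod 2].
For seating: s+5=x, e+11=p, a+5=f, t+11=e, i+5=n, n+11=y, g+5=l.

xpfenyl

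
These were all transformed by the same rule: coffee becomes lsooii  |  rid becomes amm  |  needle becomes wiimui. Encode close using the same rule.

lusbi

Vowels shift forward by 4 and consonants shift forward by 9.
On close: c(cons)+9=l, l(cons)+9=u, o(vowel)+4=s, s(cons)+9=b, e(vowel)+4=i.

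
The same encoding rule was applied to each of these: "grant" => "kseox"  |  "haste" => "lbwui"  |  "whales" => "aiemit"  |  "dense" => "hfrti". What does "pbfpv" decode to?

Shifts by position in grant: pos 0: g→k (+4), pos 1: r→s (+1), pos 2: a→e (+4), pos 3: n→o (+1) — repeating every 2. It's a Vigenère-style cipher with numeric key [4,1]: position i shifts by key[i mod 2].
Reversing it on pbfpv: p−4=l, b−1=a, f−4=b, p−1=o, v−4=r.

labor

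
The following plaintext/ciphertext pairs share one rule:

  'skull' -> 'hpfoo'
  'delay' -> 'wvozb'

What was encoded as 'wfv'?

Each letter is replaced by its mirror in the alphabet: a↔z, b↔y, c↔x, and so on (the Atbash cipher).
Undoing it on wfv: w↔d, f↔u, v↔e.

due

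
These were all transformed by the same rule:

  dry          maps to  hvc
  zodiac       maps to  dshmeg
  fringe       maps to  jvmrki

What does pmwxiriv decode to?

listener

Compare letters: d→h is +4, r→v is +4, y→c is +4 — a constant shift. It's a constant shift of +4 (ROT4).
Undoing it on pmwxiriv: p−4=l, m−4=i, w−4=s, x−4=t, i−4=e, r−4=n, i−4=e, v−4=r.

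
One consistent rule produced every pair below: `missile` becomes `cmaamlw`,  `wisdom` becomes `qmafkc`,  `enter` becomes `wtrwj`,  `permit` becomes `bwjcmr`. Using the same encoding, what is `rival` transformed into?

jmzgl

m(12)→c(2) and i(8)→m(12) fit y≡17x+6 (mod 26); the inverse of 17 mod 26 is 23. Treating letters as 0–25, the rule is x ↦ 17x + 6 (mod 26).
On rival: r(17)→17·17+6≡9=j; i(8)→17·8+6≡12=m; v(21)→17·21+6≡25=z; a(0)→17·0+6≡6=g; l(11)→17·11+6≡11=l (all mod 26).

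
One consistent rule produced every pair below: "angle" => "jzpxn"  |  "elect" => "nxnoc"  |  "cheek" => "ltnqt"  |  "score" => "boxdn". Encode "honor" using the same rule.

Shifts by position in angle: pos 0: a→j (+9), pos 1: n→z (+12), pos 2: g→p (+9), pos 3: l→x (+12) — repeating every 2. The shifts repeat in a cycle of length 2: positions 0,1,… shift by +9, +12, then the pattern repeats.
Applying it to honor: h+9=q, o+12=a, n+9=w, o+12=a, r+9=a.

qawaa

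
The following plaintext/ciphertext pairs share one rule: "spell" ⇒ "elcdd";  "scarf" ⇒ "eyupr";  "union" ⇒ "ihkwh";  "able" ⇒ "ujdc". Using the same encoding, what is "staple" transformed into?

Treating letters as 0–25, the rule is x ↦ 15x + 20 (mod 26).
On staple: s(18)→15·18+20≡4=e; t(19)→15·19+20≡19=t; a(0)→15·0+20≡20=u; p(15)→15·15+20≡11=l; l(11)→15·11+20≡3=d; e(4)→15·4+20≡2=c (all mod 26).

etuldc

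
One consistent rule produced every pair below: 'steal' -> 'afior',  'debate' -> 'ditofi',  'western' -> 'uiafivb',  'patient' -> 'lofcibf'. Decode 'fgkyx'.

touch

s(18)→a(0) and t(19)→f(5) fit y≡5x+14 (mod 26); the inverse of 5 mod 26 is 21. This is an affine cipher: with a=0,…,z=25, each position x becomes (5x+14) mod 26.
Decoding fgkyx: f(5)→21·(5−14)≡19=t; g(6)→21·(6−14)≡14=o; k(10)→21·(10−14)≡20=u; y(24)→21·(24−14)≡2=c; x(23)→21·(23−14)≡7=h (all mod 26).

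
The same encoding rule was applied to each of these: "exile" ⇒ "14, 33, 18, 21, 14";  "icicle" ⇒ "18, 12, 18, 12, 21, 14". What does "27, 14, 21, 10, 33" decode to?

relax

e is letter #5 and maps to 14: an offset of 9. Letters become their 1-based position plus 9 (so a→10, b→11, …).
Reversing it on 27, 14, 21, 10, 33: 27→(27−9)÷1=18=r, 14→(14−9)÷1=5=e, 21→(21−9)÷1=12=l, 10→(10−9)÷1=1=a, 33→(33−9)÷1=24=x.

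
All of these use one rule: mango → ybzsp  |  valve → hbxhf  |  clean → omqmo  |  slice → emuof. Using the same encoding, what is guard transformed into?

Shifts by position in mango: pos 0: m→y (+12), pos 1: a→b (+1), pos 2: n→z (+12), pos 3: g→s (+12), pos 4: o→p (+1) — repeating every 3. It's a Vigenère-style cipher with numeric key [12,1,12]: position i shifts by key[i mod 3].
Applying it to guard: g+12=s, u+1=v, a+12=m, r+12=d, d+1=e.

svmde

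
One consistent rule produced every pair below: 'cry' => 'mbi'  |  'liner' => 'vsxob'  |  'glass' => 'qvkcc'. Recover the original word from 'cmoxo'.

scene

It's a constant shift of +10 (ROT10).
Reversing it on cmoxo: c−10=s, m−10=c, o−10=e, x−10=n, o−10=e.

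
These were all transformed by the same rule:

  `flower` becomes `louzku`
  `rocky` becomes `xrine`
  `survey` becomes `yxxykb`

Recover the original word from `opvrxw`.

import

Shifts by position in flower: pos 0: f→l (+6), pos 1: l→o (+3), pos 2: o→u (+6), pos 3: w→z (+3) — repeating every 2. A repeating key of period 2 is used — shifts +6, +3 over and over.
Decoding opvrxw: o−6=i, p−3=m, v−6=p, r−3=o, x−6=r, w−3=t.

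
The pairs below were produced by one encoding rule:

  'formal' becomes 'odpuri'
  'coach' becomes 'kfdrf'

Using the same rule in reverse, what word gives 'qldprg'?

domain

The word is reversed, then every letter is shifted forward by 3.
Reversing it on qldprg: shift back: q−3=n, l−3=i, d−3=a, p−3=m, r−3=o, g−3=d → niamod; then reverse → domain.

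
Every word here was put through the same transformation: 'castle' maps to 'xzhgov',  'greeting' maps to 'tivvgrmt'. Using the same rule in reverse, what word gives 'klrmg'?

Each pair mirrors across the alphabet (c↔x, a↔z, s↔h): positions sum to 25. This is the alphabet-reversal cipher (Atbash): a becomes z, b becomes y, etc.
Undoing it on klrmg: k↔p, l↔o, r↔i, m↔n, g↔t.

point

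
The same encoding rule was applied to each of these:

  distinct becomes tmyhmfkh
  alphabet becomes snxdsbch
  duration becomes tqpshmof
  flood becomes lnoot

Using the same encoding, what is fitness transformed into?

d(3)→t(19) and i(8)→m(12) fit y≡9x+18 (mod 26); the inverse of 9 mod 26 is 3. This is an affine cipher: with a=0,…,z=25, each position x becomes (9x+18) mod 26.
On fitness: f(5)→9·5+18≡11=l; i(8)→9·8+18≡12=m; t(19)→9·19+18≡7=h; n(13)→9·13+18≡5=f; e(4)→9·4+18≡2=c; s(18)→9·18+18≡24=y; s(18)→9·18+18≡24=y (all mod 26).

lmhfcyy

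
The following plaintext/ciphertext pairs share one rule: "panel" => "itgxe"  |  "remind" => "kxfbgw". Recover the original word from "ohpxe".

Compare letters: p→i is +19, a→t is +19, n→g is +19 — a constant shift. This is a Caesar cipher with shift 19.
Undoing it on ohpxe: o−19=v, h−19=o, p−19=w, x−19=e, e−19=l.

vowel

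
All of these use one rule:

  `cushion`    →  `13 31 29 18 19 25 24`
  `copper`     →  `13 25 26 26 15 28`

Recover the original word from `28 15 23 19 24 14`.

remind

c is letter #3 and maps to 13: an offset of 10. The number is (letter's place in the alphabet, a=1) + 10.
Reversing it on 28 15 23 19 24 14: 28→(28−10)÷1=18=r, 15→(15−10)÷1=5=e, 23→(23−10)÷1=13=m, 19→(19−10)÷1=9=i, 24→(24−10)÷1=14=n, 14→(14−10)÷1=4=d.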